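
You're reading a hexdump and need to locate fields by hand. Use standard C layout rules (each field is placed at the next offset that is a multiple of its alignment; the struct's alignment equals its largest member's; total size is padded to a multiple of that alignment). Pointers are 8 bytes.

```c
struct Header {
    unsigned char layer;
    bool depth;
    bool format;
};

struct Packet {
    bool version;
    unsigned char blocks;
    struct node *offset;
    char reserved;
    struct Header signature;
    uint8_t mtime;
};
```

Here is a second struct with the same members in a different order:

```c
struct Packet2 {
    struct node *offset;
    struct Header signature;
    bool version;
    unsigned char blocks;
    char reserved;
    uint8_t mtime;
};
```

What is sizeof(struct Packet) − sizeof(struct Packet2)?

8

Header: @0: layer [1B, align 1] → 1; @1: depth [1B, align 1] → 2; @2: format [1B, align 1] → 3; size 3, align 1
@0: version [1B, align 1] → 1
@1: blocks [1B, align 1] → 2
+6 pad (align 8)
@8: offset [8B, align 8] → 16
@16: reserved [1B, align 1] → 17
@17: signature [3B, align 1] → 20
@20: mtime [1B, align 1] → 21
+3 tail pad (align 8)
size 24, align 8
— Packet2 —
@0: offset [8B, align 8] → 8
@8: signature [3B, align 1] → 11
@11: version [1B, align 1] → 12
@12: blocks [1B, align 1] → 13
@13: reserved [1B, align 1] → 14
@14: mtime [1B, align 1] → 15
+1 tail pad (align 8)
size 16, align 8
24 − 16 = 8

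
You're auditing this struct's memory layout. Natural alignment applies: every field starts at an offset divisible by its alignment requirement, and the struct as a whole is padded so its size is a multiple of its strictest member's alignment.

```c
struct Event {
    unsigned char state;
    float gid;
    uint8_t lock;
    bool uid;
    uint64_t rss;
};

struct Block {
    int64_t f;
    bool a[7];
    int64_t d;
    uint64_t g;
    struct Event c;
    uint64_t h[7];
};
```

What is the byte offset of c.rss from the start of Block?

Event: 0..1  state  (1B, 1-aligned); 1..4  -- padding (3B); 4..8  gid  (4B, 4-aligned); 8..9  lock  (1B, 1-aligned); 9..10  uid  (1B, 1-aligned); 10..16  -- padding (6B); 16..24  rss  (8B, 8-aligned); sizeof = 24, alignof = 8
0..8  f  (8B, 8-aligned)
8..15  a  (7B, 1-aligned)
15..16  -- padding (1B)
16..24  d  (8B, 8-aligned)
24..32  g  (8B, 8-aligned)
32..56  c  (24B, 8-aligned)
within Event: rss at 16
32 + 16 = 48

48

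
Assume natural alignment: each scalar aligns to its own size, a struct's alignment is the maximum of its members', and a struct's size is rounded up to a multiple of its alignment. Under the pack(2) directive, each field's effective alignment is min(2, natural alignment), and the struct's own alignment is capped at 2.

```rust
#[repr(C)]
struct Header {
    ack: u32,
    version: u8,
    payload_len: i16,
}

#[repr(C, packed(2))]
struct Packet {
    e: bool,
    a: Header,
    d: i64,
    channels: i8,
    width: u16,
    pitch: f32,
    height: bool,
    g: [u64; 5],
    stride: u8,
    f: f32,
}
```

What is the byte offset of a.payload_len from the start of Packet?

8

Header: 0..4  ack  (4B, 4-aligned); 4..5  version  (1B, 1-aligned); 5..6  -- padding (1B); 6..8  payload_len  (2B, 2-aligned); sizeof = 8, alignof = 4
0..1  e  (1B, 1-aligned)
1..2  -- padding (1B)
2..10  a  (8B, 2-aligned)
within Header: payload_len at 6
2 + 6 = 8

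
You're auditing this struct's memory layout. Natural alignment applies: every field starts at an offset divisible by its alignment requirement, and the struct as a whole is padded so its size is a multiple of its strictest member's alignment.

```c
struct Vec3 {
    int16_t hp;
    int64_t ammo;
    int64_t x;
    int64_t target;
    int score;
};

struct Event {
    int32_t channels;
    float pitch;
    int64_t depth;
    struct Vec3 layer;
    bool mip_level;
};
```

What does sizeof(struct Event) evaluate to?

Vec3: 0..2  hp  (2B, 2-aligned); 2..8  -- padding (6B); 8..16  ammo  (8B, 8-aligned); 16..24  x  (8B, 8-aligned); 24..32  target  (8B, 8-aligned); 32..36  score  (4B, 4-aligned); 36..40  -- tail padding (4B); sizeof = 40, alignof = 8
0..4  channels  (4B, 4-aligned)
4..8  pitch  (4B, 4-aligned)
8..16  depth  (8B, 8-aligned)
16..56  layer  (40B, 8-aligned)
56..57  mip_level  (1B, 1-aligned)
57..64  -- tail padding (7B)
sizeof = 64, alignof = 8

64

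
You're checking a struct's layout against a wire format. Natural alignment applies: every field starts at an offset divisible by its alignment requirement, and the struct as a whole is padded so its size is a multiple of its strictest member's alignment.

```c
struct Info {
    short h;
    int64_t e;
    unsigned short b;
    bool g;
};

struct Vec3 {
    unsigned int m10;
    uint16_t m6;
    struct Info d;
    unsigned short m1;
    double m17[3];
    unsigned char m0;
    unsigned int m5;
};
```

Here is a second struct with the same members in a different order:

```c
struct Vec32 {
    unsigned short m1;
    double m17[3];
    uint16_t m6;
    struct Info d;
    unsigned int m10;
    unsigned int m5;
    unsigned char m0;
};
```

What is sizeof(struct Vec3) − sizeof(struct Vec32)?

Info: h at 0 (size 2, align 2) → ends 2; pad 6 to align 8 for e; e at 8 (size 8, align 8) → ends 16; b at 16 (size 2, align 2) → ends 18; g at 18 (size 1, align 1) → ends 19; tail pad 5 to reach multiple of 8; total 24 bytes, alignment 8
m10 at 0 (size 4, align 4) → ends 4
m6 at 4 (size 2, align 2) → ends 6
pad 2 to align 8 for d
d at 8 (size 24, align 8) → ends 32
m1 at 32 (size 2, align 2) → ends 34
pad 6 to align 8 for m17
m17 at 40 (size 24, align 8) → ends 64
m0 at 64 (size 1, align 1) → ends 65
pad 3 to align 4 for m5
m5 at 68 (size 4, align 4) → ends 72
total 72 bytes, alignment 8
— Vec32 —
m1 at 0 (size 2, align 2) → ends 2
pad 6 to align 8 for m17
m17 at 8 (size 24, align 8) → ends 32
m6 at 32 (size 2, align 2) → ends 34
pad 6 to align 8 for d
d at 40 (size 24, align 8) → ends 64
m10 at 64 (size 4, align 4) → ends 68
m5 at 68 (size 4, align 4) → ends 72
m0 at 72 (size 1, align 1) → ends 73
tail pad 7 to reach multiple of 8
total 80 bytes, alignment 8
72 − 80 = -8

-8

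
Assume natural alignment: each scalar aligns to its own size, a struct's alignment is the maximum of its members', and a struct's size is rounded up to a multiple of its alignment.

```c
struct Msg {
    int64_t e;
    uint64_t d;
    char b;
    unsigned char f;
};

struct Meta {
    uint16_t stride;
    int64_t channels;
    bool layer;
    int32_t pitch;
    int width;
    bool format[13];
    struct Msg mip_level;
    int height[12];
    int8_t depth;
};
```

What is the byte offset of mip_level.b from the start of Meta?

Msg: @0: e [8B, align 8] → 8; @8: d [8B, align 8] → 16; @16: b [1B, align 1] → 17; @17: f [1B, align 1] → 18; +6 tail pad (align 8); size 24, align 8
@0: stride [2B, align 2] → 2
+6 pad (align 8)
@8: channels [8B, align 8] → 16
@16: layer [1B, align 1] → 17
+3 pad (align 4)
@20: pitch [4B, align 4] → 24
@24: width [4B, align 4] → 28
@28: format [13B, align 1] → 41
+7 pad (align 8)
@48: mip_level [24B, align 8] → 72
within Msg: b at 16
48 + 16 = 64

64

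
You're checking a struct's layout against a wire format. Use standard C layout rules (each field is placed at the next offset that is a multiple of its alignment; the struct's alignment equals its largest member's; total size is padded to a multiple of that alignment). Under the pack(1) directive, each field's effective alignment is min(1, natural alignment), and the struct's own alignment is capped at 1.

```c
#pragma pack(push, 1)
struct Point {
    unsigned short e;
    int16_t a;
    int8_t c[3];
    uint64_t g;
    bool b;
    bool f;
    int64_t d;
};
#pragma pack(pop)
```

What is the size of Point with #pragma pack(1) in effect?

25

0..2  e  (2B, 1-aligned)
2..4  a  (2B, 1-aligned)
4..7  c  (3B, 1-aligned)
7..15  g  (8B, 1-aligned)
15..16  b  (1B, 1-aligned)
16..17  f  (1B, 1-aligned)
17..25  d  (8B, 1-aligned)
sizeof = 25, alignof = 1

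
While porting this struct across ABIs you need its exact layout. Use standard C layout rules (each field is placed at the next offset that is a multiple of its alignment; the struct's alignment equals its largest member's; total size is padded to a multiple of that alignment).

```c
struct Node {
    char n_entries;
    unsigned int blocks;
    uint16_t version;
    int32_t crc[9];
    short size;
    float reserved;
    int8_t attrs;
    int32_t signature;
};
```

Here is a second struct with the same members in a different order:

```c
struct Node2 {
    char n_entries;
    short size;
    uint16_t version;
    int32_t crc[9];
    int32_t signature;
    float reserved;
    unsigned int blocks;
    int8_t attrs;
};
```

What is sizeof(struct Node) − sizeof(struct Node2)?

4

n_entries at 0 (size 1, align 1) → ends 1
pad 3 to align 4 for blocks
blocks at 4 (size 4, align 4) → ends 8
version at 8 (size 2, align 2) → ends 10
pad 2 to align 4 for crc
crc at 12 (size 36, align 4) → ends 48
size at 48 (size 2, align 2) → ends 50
pad 2 to align 4 for reserved
reserved at 52 (size 4, align 4) → ends 56
attrs at 56 (size 1, align 1) → ends 57
pad 3 to align 4 for signature
signature at 60 (size 4, align 4) → ends 64
total 64 bytes, alignment 4
— Node2 —
n_entries at 0 (size 1, align 1) → ends 1
pad 1 to align 2 for size
size at 2 (size 2, align 2) → ends 4
version at 4 (size 2, align 2) → ends 6
pad 2 to align 4 for crc
crc at 8 (size 36, align 4) → ends 44
signature at 44 (size 4, align 4) → ends 48
reserved at 48 (size 4, align 4) → ends 52
blocks at 52 (size 4, align 4) → ends 56
attrs at 56 (size 1, align 1) → ends 57
tail pad 3 to reach multiple of 4
total 60 bytes, alignment 4
64 − 60 = 4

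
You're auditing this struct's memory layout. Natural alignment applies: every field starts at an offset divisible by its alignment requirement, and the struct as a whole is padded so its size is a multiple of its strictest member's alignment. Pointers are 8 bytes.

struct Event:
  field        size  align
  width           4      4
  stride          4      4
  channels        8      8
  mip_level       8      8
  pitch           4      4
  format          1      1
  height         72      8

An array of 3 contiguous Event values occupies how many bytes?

0..4  width  (4B, 4-aligned)
4..8  stride  (4B, 4-aligned)
8..16  channels  (8B, 8-aligned)
16..24  mip_level  (8B, 8-aligned)
24..28  pitch  (4B, 4-aligned)
28..29  format  (1B, 1-aligned)
29..32  -- padding (3B)
32..104  height  (72B, 8-aligned)
sizeof = 104, alignof = 8
array of 3: 3 × 104 = 312

312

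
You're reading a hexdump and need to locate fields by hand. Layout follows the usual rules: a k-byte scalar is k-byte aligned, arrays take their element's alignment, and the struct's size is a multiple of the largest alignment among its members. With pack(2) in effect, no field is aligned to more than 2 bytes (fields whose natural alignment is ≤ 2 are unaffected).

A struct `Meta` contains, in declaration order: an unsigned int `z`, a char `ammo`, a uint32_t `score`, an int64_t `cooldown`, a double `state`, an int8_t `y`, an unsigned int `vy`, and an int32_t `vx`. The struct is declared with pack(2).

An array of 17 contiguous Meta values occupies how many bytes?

612

@0: z [4B, align 2] → 4
@4: ammo [1B, align 1] → 5
+1 pad (align 2)
@6: score [4B, align 2] → 10
@10: cooldown [8B, align 2] → 18
@18: state [8B, align 2] → 26
@26: y [1B, align 1] → 27
+1 pad (align 2)
@28: vy [4B, align 2] → 32
@32: vx [4B, align 2] → 36
size 36, align 2
array of 17: 17 × 36 = 612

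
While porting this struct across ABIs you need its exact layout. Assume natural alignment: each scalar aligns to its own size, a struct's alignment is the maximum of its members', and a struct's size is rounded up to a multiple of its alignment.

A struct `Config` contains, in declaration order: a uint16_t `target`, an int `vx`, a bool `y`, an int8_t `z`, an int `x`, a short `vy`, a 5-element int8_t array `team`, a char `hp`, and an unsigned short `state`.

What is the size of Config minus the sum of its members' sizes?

0..2  target  (2B, 2-aligned)
2..4  -- padding (2B)
4..8  vx  (4B, 4-aligned)
8..9  y  (1B, 1-aligned)
9..10  z  (1B, 1-aligned)
10..12  -- padding (2B)
12..16  x  (4B, 4-aligned)
16..18  vy  (2B, 2-aligned)
18..23  team  (5B, 1-aligned)
23..24  hp  (1B, 1-aligned)
24..26  state  (2B, 2-aligned)
26..28  -- tail padding (2B)
sizeof = 28, alignof = 4
data bytes 22, size 28 → padding 6

6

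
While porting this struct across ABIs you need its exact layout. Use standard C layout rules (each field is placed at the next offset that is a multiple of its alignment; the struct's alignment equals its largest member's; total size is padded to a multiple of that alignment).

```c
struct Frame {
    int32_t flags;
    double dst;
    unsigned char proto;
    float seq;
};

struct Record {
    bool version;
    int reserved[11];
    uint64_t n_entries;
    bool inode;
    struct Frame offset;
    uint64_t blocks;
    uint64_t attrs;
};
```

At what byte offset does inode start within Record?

Frame: flags at 0 (size 4, align 4) → ends 4; pad 4 to align 8 for dst; dst at 8 (size 8, align 8) → ends 16; proto at 16 (size 1, align 1) → ends 17; pad 3 to align 4 for seq; seq at 20 (size 4, align 4) → ends 24; total 24 bytes, alignment 8
version at 0 (size 1, align 1) → ends 1
pad 3 to align 4 for reserved
reserved at 4 (size 44, align 4) → ends 48
n_entries at 48 (size 8, align 8) → ends 56
inode at 56 (size 1, align 1) → ends 57

56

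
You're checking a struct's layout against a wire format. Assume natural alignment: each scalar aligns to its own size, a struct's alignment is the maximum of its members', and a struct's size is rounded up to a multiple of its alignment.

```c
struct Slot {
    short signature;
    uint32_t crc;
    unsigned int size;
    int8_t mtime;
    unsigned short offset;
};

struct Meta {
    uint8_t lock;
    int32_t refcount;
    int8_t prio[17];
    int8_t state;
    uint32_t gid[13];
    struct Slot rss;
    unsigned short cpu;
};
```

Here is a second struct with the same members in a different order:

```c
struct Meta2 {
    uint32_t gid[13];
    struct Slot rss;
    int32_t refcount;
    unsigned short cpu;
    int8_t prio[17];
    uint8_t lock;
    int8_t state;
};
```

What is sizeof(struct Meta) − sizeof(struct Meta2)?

4

Slot: @0: signature [2B, align 2] → 2; +2 pad (align 4); @4: crc [4B, align 4] → 8; @8: size [4B, align 4] → 12; @12: mtime [1B, align 1] → 13; +1 pad (align 2); @14: offset [2B, align 2] → 16; size 16, align 4
@0: lock [1B, align 1] → 1
+3 pad (align 4)
@4: refcount [4B, align 4] → 8
@8: prio [17B, align 1] → 25
@25: state [1B, align 1] → 26
+2 pad (align 4)
@28: gid [52B, align 4] → 80
@80: rss [16B, align 4] → 96
@96: cpu [2B, align 2] → 98
+2 tail pad (align 4)
size 100, align 4
— Meta2 —
@0: gid [52B, align 4] → 52
@52: rss [16B, align 4] → 68
@68: refcount [4B, align 4] → 72
@72: cpu [2B, align 2] → 74
@74: prio [17B, align 1] → 91
@91: lock [1B, align 1] → 92
@92: state [1B, align 1] → 93
+3 tail pad (align 4)
size 96, align 4
100 − 96 = 4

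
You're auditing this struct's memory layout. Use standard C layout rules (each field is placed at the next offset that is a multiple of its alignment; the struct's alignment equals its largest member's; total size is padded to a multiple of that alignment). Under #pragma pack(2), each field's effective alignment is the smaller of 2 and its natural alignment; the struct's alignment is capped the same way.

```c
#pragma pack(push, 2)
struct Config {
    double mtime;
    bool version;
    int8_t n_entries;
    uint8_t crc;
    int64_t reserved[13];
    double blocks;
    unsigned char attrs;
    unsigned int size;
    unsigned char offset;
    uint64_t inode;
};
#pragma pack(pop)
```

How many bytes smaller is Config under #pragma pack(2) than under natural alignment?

natural layout:
  @0: mtime [8B, align 8] → 8
  @8: version [1B, align 1] → 9
  @9: n_entries [1B, align 1] → 10
  @10: crc [1B, align 1] → 11
  +5 pad (align 8)
  @16: reserved [104B, align 8] → 120
  @120: blocks [8B, align 8] → 128
  @128: attrs [1B, align 1] → 129
  +3 pad (align 4)
  @132: size [4B, align 4] → 136
  @136: offset [1B, align 1] → 137
  +7 pad (align 8)
  @144: inode [8B, align 8] → 152
  size 152, align 8
packed(2) layout:
  @0: mtime [8B, align 2] → 8
  @8: version [1B, align 1] → 9
  @9: n_entries [1B, align 1] → 10
  @10: crc [1B, align 1] → 11
  +1 pad (align 2)
  @12: reserved [104B, align 2] → 116
  @116: blocks [8B, align 2] → 124
  @124: attrs [1B, align 1] → 125
  +1 pad (align 2)
  @126: size [4B, align 2] → 130
  @130: offset [1B, align 1] → 131
  +1 pad (align 2)
  @132: inode [8B, align 2] → 140
  size 140, align 2
152 − 140 = 12

12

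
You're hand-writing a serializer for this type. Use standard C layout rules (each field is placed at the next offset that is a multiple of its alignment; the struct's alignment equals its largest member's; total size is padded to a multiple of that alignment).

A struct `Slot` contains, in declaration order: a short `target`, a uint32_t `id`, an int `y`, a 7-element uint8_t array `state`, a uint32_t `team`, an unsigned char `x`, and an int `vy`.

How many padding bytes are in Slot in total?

6

0..2  target  (2B, 2-aligned)
2..4  -- padding (2B)
4..8  id  (4B, 4-aligned)
8..12  y  (4B, 4-aligned)
12..19  state  (7B, 1-aligned)
19..20  -- padding (1B)
20..24  team  (4B, 4-aligned)
24..25  x  (1B, 1-aligned)
25..28  -- padding (3B)
28..32  vy  (4B, 4-aligned)
sizeof = 32, alignof = 4
data bytes 26, size 32 → padding 6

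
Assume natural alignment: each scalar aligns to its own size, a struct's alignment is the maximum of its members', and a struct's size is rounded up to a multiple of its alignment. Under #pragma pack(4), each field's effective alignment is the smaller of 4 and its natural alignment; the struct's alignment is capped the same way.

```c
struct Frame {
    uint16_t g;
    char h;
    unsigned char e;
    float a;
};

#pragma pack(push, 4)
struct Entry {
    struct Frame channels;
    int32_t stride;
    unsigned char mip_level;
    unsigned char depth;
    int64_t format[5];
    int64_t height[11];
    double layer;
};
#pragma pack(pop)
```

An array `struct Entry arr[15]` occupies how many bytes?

Frame: g at 0 (size 2, align 2) → ends 2; h at 2 (size 1, align 1) → ends 3; e at 3 (size 1, align 1) → ends 4; a at 4 (size 4, align 4) → ends 8; total 8 bytes, alignment 4
channels at 0 (size 8, align 4) → ends 8
stride at 8 (size 4, align 4) → ends 12
mip_level at 12 (size 1, align 1) → ends 13
depth at 13 (size 1, align 1) → ends 14
pad 2 to align 4 for format
format at 16 (size 40, align 4) → ends 56
height at 56 (size 88, align 4) → ends 144
layer at 144 (size 8, align 4) → ends 152
total 152 bytes, alignment 4
array of 15: 15 × 152 = 2280

2280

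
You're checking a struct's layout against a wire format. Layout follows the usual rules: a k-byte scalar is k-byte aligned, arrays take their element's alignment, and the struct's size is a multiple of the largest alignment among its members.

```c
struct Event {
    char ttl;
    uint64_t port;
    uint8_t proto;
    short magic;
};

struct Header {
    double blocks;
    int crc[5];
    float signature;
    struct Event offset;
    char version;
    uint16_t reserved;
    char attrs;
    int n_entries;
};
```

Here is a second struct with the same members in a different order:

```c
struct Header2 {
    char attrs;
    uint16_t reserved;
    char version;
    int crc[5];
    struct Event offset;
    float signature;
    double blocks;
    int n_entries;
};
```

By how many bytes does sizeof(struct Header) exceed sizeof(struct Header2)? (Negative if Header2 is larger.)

Event: @0: ttl [1B, align 1] → 1; +7 pad (align 8); @8: port [8B, align 8] → 16; @16: proto [1B, align 1] → 17; +1 pad (align 2); @18: magic [2B, align 2] → 20; +4 tail pad (align 8); size 24, align 8
@0: blocks [8B, align 8] → 8
@8: crc [20B, align 4] → 28
@28: signature [4B, align 4] → 32
@32: offset [24B, align 8] → 56
@56: version [1B, align 1] → 57
+1 pad (align 2)
@58: reserved [2B, align 2] → 60
@60: attrs [1B, align 1] → 61
+3 pad (align 4)
@64: n_entries [4B, align 4] → 68
+4 tail pad (align 8)
size 72, align 8
— Header2 —
@0: attrs [1B, align 1] → 1
+1 pad (align 2)
@2: reserved [2B, align 2] → 4
@4: version [1B, align 1] → 5
+3 pad (align 4)
@8: crc [20B, align 4] → 28
+4 pad (align 8)
@32: offset [24B, align 8] → 56
@56: signature [4B, align 4] → 60
+4 pad (align 8)
@64: blocks [8B, align 8] → 72
@72: n_entries [4B, align 4] → 76
+4 tail pad (align 8)
size 80, align 8
72 − 80 = -8

-8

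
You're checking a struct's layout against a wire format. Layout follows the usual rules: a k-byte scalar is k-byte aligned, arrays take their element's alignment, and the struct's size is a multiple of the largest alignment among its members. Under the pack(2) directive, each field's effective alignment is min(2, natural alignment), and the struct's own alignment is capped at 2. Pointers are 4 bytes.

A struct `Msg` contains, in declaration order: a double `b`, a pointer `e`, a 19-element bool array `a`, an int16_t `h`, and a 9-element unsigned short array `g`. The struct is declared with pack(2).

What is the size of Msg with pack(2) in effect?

52

0..8  b  (8B, 2-aligned)
8..12  e  (4B, 2-aligned)
12..31  a  (19B, 1-aligned)
31..32  -- padding (1B)
32..34  h  (2B, 2-aligned)
34..52  g  (18B, 2-aligned)
sizeof = 52, alignof = 2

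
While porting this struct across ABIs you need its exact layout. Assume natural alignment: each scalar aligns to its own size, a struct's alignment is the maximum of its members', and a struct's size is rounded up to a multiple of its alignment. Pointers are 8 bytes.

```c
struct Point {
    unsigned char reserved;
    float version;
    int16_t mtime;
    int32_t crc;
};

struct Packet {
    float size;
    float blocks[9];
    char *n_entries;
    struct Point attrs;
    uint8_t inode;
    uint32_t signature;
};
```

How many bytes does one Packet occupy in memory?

72

Point: reserved at 0 (size 1, align 1) → ends 1; pad 3 to align 4 for version; version at 4 (size 4, align 4) → ends 8; mtime at 8 (size 2, align 2) → ends 10; pad 2 to align 4 for crc; crc at 12 (size 4, align 4) → ends 16; total 16 bytes, alignment 4
size at 0 (size 4, align 4) → ends 4
blocks at 4 (size 36, align 4) → ends 40
n_entries at 40 (size 8, align 8) → ends 48
attrs at 48 (size 16, align 4) → ends 64
inode at 64 (size 1, align 1) → ends 65
pad 3 to align 4 for signature
signature at 68 (size 4, align 4) → ends 72
total 72 bytes, alignment 8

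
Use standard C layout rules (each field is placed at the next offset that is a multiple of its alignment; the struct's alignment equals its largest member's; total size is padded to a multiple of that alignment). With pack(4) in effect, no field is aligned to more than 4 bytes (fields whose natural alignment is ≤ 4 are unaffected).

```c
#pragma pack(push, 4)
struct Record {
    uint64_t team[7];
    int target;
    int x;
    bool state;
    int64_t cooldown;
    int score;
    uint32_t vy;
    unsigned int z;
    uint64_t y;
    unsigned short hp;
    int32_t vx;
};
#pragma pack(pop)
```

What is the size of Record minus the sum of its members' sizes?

0..56  team  (56B, 4-aligned)
56..60  target  (4B, 4-aligned)
60..64  x  (4B, 4-aligned)
64..65  state  (1B, 1-aligned)
65..68  -- padding (3B)
68..76  cooldown  (8B, 4-aligned)
76..80  score  (4B, 4-aligned)
80..84  vy  (4B, 4-aligned)
84..88  z  (4B, 4-aligned)
88..96  y  (8B, 4-aligned)
96..98  hp  (2B, 2-aligned)
98..100  -- padding (2B)
100..104  vx  (4B, 4-aligned)
sizeof = 104, alignof = 4
data bytes 99, size 104 → padding 5

5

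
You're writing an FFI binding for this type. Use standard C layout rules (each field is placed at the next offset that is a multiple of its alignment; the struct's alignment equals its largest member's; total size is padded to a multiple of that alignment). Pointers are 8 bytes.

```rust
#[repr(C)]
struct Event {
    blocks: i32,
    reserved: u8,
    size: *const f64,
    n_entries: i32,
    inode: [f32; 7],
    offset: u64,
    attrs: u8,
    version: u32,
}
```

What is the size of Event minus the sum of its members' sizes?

6

0..4  blocks  (4B, 4-aligned)
4..5  reserved  (1B, 1-aligned)
5..8  -- padding (3B)
8..16  size  (8B, 8-aligned)
16..20  n_entries  (4B, 4-aligned)
20..48  inode  (28B, 4-aligned)
48..56  offset  (8B, 8-aligned)
56..57  attrs  (1B, 1-aligned)
57..60  -- padding (3B)
60..64  version  (4B, 4-aligned)
sizeof = 64, alignof = 8
data bytes 58, size 64 → padding 6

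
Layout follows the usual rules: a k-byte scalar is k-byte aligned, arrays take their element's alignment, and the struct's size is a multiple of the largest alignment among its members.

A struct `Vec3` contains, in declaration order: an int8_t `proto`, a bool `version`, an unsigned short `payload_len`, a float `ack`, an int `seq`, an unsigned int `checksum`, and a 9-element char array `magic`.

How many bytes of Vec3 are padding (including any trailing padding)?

proto at 0 (size 1, align 1) → ends 1
version at 1 (size 1, align 1) → ends 2
payload_len at 2 (size 2, align 2) → ends 4
ack at 4 (size 4, align 4) → ends 8
seq at 8 (size 4, align 4) → ends 12
checksum at 12 (size 4, align 4) → ends 16
magic at 16 (size 9, align 1) → ends 25
tail pad 3 to reach multiple of 4
total 28 bytes, alignment 4
data bytes 25, size 28 → padding 3

3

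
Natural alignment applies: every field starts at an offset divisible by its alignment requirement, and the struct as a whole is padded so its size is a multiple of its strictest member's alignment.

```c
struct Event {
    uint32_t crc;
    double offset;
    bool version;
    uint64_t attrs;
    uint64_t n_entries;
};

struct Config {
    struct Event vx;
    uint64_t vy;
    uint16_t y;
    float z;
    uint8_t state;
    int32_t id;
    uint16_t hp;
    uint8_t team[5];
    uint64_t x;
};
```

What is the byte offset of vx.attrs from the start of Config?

24

Event: @0: crc [4B, align 4] → 4; +4 pad (align 8); @8: offset [8B, align 8] → 16; @16: version [1B, align 1] → 17; +7 pad (align 8); @24: attrs [8B, align 8] → 32; @32: n_entries [8B, align 8] → 40; size 40, align 8
@0: vx [40B, align 8] → 40
within Event: attrs at 24
0 + 24 = 24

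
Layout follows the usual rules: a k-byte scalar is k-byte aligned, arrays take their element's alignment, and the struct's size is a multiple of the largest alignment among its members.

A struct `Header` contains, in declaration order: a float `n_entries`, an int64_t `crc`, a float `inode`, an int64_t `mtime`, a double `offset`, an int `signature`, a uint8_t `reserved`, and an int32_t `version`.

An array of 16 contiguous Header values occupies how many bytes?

0..4  n_entries  (4B, 4-aligned)
4..8  -- padding (4B)
8..16  crc  (8B, 8-aligned)
16..20  inode  (4B, 4-aligned)
20..24  -- padding (4B)
24..32  mtime  (8B, 8-aligned)
32..40  offset  (8B, 8-aligned)
40..44  signature  (4B, 4-aligned)
44..45  reserved  (1B, 1-aligned)
45..48  -- padding (3B)
48..52  version  (4B, 4-aligned)
52..56  -- tail padding (4B)
sizeof = 56, alignof = 8
array of 16: 16 × 56 = 896

896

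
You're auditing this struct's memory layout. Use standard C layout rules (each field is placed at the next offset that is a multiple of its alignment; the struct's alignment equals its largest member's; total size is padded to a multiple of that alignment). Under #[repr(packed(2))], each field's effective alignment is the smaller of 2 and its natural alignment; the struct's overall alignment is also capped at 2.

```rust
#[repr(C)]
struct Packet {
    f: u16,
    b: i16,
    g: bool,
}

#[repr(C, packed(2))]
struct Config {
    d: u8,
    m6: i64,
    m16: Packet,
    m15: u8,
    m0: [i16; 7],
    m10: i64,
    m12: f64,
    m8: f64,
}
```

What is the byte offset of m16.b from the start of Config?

Packet: 0..2  f  (2B, 2-aligned); 2..4  b  (2B, 2-aligned); 4..5  g  (1B, 1-aligned); 5..6  -- tail padding (1B); sizeof = 6, alignof = 2
0..1  d  (1B, 1-aligned)
1..2  -- padding (1B)
2..10  m6  (8B, 2-aligned)
10..16  m16  (6B, 2-aligned)
within Packet: b at 2
10 + 2 = 12

12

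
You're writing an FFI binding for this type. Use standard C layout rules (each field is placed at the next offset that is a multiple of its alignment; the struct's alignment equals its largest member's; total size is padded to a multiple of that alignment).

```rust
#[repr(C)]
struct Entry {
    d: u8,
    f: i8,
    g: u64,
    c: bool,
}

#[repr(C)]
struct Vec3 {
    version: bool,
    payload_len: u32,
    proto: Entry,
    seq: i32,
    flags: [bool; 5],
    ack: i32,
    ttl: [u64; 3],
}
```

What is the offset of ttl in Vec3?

Entry: @0: d [1B, align 1] → 1; @1: f [1B, align 1] → 2; +6 pad (align 8); @8: g [8B, align 8] → 16; @16: c [1B, align 1] → 17; +7 tail pad (align 8); size 24, align 8
@0: version [1B, align 1] → 1
+3 pad (align 4)
@4: payload_len [4B, align 4] → 8
@8: proto [24B, align 8] → 32
@32: seq [4B, align 4] → 36
@36: flags [5B, align 1] → 41
+3 pad (align 4)
@44: ack [4B, align 4] → 48
@48: ttl [24B, align 8] → 72

48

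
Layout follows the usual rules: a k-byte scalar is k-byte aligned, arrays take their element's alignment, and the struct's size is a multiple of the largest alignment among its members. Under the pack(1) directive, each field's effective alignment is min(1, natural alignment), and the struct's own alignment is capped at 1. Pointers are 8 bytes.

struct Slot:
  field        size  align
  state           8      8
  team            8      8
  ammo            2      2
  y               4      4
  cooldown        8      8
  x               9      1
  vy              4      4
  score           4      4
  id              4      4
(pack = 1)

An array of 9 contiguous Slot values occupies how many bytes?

459

state at 0 (size 8, align 1) → ends 8
team at 8 (size 8, align 1) → ends 16
ammo at 16 (size 2, align 1) → ends 18
y at 18 (size 4, align 1) → ends 22
cooldown at 22 (size 8, align 1) → ends 30
x at 30 (size 9, align 1) → ends 39
vy at 39 (size 4, align 1) → ends 43
score at 43 (size 4, align 1) → ends 47
id at 47 (size 4, align 1) → ends 51
total 51 bytes, alignment 1
array of 9: 9 × 51 = 459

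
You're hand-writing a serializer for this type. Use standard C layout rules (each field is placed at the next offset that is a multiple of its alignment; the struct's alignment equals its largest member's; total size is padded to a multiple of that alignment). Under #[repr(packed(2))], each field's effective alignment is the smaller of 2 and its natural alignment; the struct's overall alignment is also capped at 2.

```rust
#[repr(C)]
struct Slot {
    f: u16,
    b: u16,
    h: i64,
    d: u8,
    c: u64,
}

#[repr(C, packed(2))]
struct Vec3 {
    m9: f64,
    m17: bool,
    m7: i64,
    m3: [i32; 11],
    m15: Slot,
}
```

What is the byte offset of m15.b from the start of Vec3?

64

Slot: @0: f [2B, align 2] → 2; @2: b [2B, align 2] → 4; +4 pad (align 8); @8: h [8B, align 8] → 16; @16: d [1B, align 1] → 17; +7 pad (align 8); @24: c [8B, align 8] → 32; size 32, align 8
@0: m9 [8B, align 2] → 8
@8: m17 [1B, align 1] → 9
+1 pad (align 2)
@10: m7 [8B, align 2] → 18
@18: m3 [44B, align 2] → 62
@62: m15 [32B, align 2] → 94
within Slot: b at 2
62 + 2 = 64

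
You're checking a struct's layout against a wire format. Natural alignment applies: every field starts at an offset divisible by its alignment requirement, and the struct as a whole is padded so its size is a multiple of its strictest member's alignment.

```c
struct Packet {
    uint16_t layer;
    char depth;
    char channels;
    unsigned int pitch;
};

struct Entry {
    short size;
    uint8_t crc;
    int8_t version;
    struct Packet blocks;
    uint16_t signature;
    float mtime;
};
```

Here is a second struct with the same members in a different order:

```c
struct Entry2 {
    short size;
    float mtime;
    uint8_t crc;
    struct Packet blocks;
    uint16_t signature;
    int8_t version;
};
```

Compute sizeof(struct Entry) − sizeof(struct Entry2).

-4

Packet: 0..2  layer  (2B, 2-aligned); 2..3  depth  (1B, 1-aligned); 3..4  channels  (1B, 1-aligned); 4..8  pitch  (4B, 4-aligned); sizeof = 8, alignof = 4
0..2  size  (2B, 2-aligned)
2..3  crc  (1B, 1-aligned)
3..4  version  (1B, 1-aligned)
4..12  blocks  (8B, 4-aligned)
12..14  signature  (2B, 2-aligned)
14..16  -- padding (2B)
16..20  mtime  (4B, 4-aligned)
sizeof = 20, alignof = 4
— Entry2 —
0..2  size  (2B, 2-aligned)
2..4  -- padding (2B)
4..8  mtime  (4B, 4-aligned)
8..9  crc  (1B, 1-aligned)
9..12  -- padding (3B)
12..20  blocks  (8B, 4-aligned)
20..22  signature  (2B, 2-aligned)
22..23  version  (1B, 1-aligned)
23..24  -- tail padding (1B)
sizeof = 24, alignof = 4
20 − 24 = -4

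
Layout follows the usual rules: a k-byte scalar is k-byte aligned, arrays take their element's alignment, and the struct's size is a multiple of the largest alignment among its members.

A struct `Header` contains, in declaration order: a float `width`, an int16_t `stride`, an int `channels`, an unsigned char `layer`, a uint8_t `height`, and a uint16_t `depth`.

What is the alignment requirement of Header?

4

member alignments: width=4, stride=2, channels=4, layer=1, height=1, depth=2
max = 4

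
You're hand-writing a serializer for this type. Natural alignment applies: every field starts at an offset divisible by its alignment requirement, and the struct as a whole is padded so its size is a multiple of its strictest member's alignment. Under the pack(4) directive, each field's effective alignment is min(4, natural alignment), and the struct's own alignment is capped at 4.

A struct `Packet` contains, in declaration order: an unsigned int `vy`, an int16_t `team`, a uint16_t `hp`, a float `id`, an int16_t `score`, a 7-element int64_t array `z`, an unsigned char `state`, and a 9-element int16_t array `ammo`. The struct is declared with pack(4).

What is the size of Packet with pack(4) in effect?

92

vy at 0 (size 4, align 4) → ends 4
team at 4 (size 2, align 2) → ends 6
hp at 6 (size 2, align 2) → ends 8
id at 8 (size 4, align 4) → ends 12
score at 12 (size 2, align 2) → ends 14
pad 2 to align 4 for z
z at 16 (size 56, align 4) → ends 72
state at 72 (size 1, align 1) → ends 73
pad 1 to align 2 for ammo
ammo at 74 (size 18, align 2) → ends 92
total 92 bytes, alignment 4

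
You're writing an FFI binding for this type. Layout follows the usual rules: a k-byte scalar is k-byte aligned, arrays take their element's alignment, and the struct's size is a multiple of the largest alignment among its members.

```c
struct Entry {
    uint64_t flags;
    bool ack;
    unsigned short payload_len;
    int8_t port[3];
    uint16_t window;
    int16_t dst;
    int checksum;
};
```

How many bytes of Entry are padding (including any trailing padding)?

0..8  flags  (8B, 8-aligned)
8..9  ack  (1B, 1-aligned)
9..10  -- padding (1B)
10..12  payload_len  (2B, 2-aligned)
12..15  port  (3B, 1-aligned)
15..16  -- padding (1B)
16..18  window  (2B, 2-aligned)
18..20  dst  (2B, 2-aligned)
20..24  checksum  (4B, 4-aligned)
sizeof = 24, alignof = 8
data bytes 22, size 24 → padding 2

2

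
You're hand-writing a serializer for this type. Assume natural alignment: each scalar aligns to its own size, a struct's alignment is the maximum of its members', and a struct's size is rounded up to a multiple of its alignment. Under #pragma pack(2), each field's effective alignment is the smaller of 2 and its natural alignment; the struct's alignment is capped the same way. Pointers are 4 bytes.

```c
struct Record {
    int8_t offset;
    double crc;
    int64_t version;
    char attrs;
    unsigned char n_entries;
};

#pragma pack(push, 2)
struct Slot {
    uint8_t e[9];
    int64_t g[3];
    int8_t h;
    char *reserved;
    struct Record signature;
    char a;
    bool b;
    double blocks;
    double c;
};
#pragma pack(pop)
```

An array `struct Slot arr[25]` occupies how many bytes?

2250

Record: @0: offset [1B, align 1] → 1; +7 pad (align 8); @8: crc [8B, align 8] → 16; @16: version [8B, align 8] → 24; @24: attrs [1B, align 1] → 25; @25: n_entries [1B, align 1] → 26; +6 tail pad (align 8); size 32, align 8
@0: e [9B, align 1] → 9
+1 pad (align 2)
@10: g [24B, align 2] → 34
@34: h [1B, align 1] → 35
+1 pad (align 2)
@36: reserved [4B, align 2] → 40
@40: signature [32B, align 2] → 72
@72: a [1B, align 1] → 73
@73: b [1B, align 1] → 74
@74: blocks [8B, align 2] → 82
@82: c [8B, align 2] → 90
size 90, align 2
array of 25: 25 × 90 = 2250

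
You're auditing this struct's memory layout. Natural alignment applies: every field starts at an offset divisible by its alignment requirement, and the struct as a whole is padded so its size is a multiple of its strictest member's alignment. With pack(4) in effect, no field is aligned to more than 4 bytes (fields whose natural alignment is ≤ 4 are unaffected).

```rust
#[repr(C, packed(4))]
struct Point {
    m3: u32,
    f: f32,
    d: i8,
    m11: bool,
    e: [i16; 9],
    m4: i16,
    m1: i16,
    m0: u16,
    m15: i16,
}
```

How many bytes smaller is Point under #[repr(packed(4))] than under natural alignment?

natural layout:
  m3 at 0 (size 4, align 4) → ends 4
  f at 4 (size 4, align 4) → ends 8
  d at 8 (size 1, align 1) → ends 9
  m11 at 9 (size 1, align 1) → ends 10
  e at 10 (size 18, align 2) → ends 28
  m4 at 28 (size 2, align 2) → ends 30
  m1 at 30 (size 2, align 2) → ends 32
  m0 at 32 (size 2, align 2) → ends 34
  m15 at 34 (size 2, align 2) → ends 36
  total 36 bytes, alignment 4
packed(4) layout:
  m3 at 0 (size 4, align 4) → ends 4
  f at 4 (size 4, align 4) → ends 8
  d at 8 (size 1, align 1) → ends 9
  m11 at 9 (size 1, align 1) → ends 10
  e at 10 (size 18, align 2) → ends 28
  m4 at 28 (size 2, align 2) → ends 30
  m1 at 30 (size 2, align 2) → ends 32
  m0 at 32 (size 2, align 2) → ends 34
  m15 at 34 (size 2, align 2) → ends 36
  total 36 bytes, alignment 4
36 − 36 = 0

0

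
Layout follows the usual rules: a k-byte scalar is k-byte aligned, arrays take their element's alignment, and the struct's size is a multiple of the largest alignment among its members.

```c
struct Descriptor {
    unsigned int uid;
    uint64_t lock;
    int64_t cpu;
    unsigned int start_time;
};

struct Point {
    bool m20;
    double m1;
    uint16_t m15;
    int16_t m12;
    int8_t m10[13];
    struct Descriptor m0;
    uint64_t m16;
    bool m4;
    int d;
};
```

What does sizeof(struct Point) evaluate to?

88

Descriptor: @0: uid [4B, align 4] → 4; +4 pad (align 8); @8: lock [8B, align 8] → 16; @16: cpu [8B, align 8] → 24; @24: start_time [4B, align 4] → 28; +4 tail pad (align 8); size 32, align 8
@0: m20 [1B, align 1] → 1
+7 pad (align 8)
@8: m1 [8B, align 8] → 16
@16: m15 [2B, align 2] → 18
@18: m12 [2B, align 2] → 20
@20: m10 [13B, align 1] → 33
+7 pad (align 8)
@40: m0 [32B, align 8] → 72
@72: m16 [8B, align 8] → 80
@80: m4 [1B, align 1] → 81
+3 pad (align 4)
@84: d [4B, align 4] → 88
size 88, align 8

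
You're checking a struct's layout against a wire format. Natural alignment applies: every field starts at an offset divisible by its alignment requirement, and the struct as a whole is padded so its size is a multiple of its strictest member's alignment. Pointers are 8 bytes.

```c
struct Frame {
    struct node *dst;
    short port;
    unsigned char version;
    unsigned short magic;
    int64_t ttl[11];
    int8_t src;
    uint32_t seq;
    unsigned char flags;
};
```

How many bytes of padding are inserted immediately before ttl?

2

0..8  dst  (8B, 8-aligned)
8..10  port  (2B, 2-aligned)
10..11  version  (1B, 1-aligned)
11..12  -- padding (1B)
12..14  magic  (2B, 2-aligned)
14..16  -- padding (2B)
16..104  ttl  (88B, 8-aligned)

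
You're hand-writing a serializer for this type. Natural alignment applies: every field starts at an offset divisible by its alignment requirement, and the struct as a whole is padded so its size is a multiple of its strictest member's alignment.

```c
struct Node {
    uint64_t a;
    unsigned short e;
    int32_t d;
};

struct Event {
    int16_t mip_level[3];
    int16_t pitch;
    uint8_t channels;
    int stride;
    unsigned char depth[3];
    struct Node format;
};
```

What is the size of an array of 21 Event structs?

Node: 0..8  a  (8B, 8-aligned); 8..10  e  (2B, 2-aligned); 10..12  -- padding (2B); 12..16  d  (4B, 4-aligned); sizeof = 16, alignof = 8
0..6  mip_level  (6B, 2-aligned)
6..8  pitch  (2B, 2-aligned)
8..9  channels  (1B, 1-aligned)
9..12  -- padding (3B)
12..16  stride  (4B, 4-aligned)
16..19  depth  (3B, 1-aligned)
19..24  -- padding (5B)
24..40  format  (16B, 8-aligned)
sizeof = 40, alignof = 8
array of 21: 21 × 40 = 840

840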